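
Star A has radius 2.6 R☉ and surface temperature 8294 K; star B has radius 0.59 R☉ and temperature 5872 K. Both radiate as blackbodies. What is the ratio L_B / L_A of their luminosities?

L = 4πR²σT⁴ ∝ R²T⁴, so L_B/L_A = (0.59/2.6)² × (5872/8294)⁴ = 0.0515 × 0.251 = 0.0129.

L_B/L_A ≈ 0.0129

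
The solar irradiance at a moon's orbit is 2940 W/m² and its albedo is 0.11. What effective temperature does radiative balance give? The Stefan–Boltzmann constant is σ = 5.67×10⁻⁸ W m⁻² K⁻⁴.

T ≈ 328 K

Power absorbed = (1−a)S·πR²; power emitted = 4πR²σT⁴. Equating and cancelling πR²:
T = ((1−a)S / 4σ)^(1/4) = (2620 / (4 × 5.67×10⁻⁸))^(1/4) = (1.15×10^10)^(1/4).
T = 328 K.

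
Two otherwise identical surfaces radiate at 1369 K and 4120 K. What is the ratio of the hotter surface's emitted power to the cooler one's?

P ∝ T⁴, so the ratio is (4120/1369)⁴ = (3.009)⁴ = 82.0.

ratio ≈ 82.0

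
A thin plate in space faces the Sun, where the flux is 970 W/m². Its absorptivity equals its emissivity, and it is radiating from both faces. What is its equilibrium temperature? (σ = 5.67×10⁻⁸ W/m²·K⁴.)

T ≈ 304 K

Absorbed flux αS = emitted flux 2εσT⁴ per unit area; with α = ε this gives T = (S/2σ)^(1/4).
T = (970 / (2 × 5.67×10⁻⁸))^(1/4) = (8.55×10^9)^(1/4).
T = 304 K.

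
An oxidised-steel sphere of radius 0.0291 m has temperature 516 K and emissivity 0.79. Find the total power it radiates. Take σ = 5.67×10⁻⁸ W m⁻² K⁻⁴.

P ≈ 33.8 W

A = 4πr² = 4π × (0.0291)² = 0.0106 m².
Stefan–Boltzmann: P = εσAT⁴ = 0.79 × 5.67×10⁻⁸ × 0.0106 × (516)⁴ = 0.79 × 5.67×10⁻⁸ × 0.0106 × 7.09×10^10.
P = 33.8 W.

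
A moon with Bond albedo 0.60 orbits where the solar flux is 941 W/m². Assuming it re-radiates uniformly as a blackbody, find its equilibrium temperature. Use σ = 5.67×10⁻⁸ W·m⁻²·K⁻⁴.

T ≈ 202 K

Power absorbed = (1−a)S·πR²; power emitted = 4πR²σT⁴. Equating and cancelling πR²:
T = ((1−a)S / 4σ)^(1/4) = (376 / (4 × 5.67×10⁻⁸))^(1/4) = (1.66×10^9)^(1/4).
T = 202 K.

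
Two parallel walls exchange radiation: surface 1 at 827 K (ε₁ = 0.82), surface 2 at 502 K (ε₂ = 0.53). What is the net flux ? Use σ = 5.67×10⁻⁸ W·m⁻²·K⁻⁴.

q ≈ 10900 W/m²

For two large parallel gray plates, q = σ(T₁⁴ − T₂⁴) / (1/ε₁ + 1/ε₂ − 1).
1/ε₁ + 1/ε₂ − 1 = 1/0.82 + 1/0.53 − 1 = 2.106.
T₁⁴ − T₂⁴ = 4.68×10^11 − 6.35×10^10 = 4.04×10^11 K⁴.
q = 5.67×10⁻⁸ × 4.04×10^11 / 2.106 = 10900 W/m².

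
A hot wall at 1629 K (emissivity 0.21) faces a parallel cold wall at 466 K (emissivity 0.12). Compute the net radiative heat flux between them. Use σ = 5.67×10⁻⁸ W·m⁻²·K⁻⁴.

q ≈ 32800 W/m²

For two large parallel gray plates, q = σ(T₁⁴ − T₂⁴) / (1/ε₁ + 1/ε₂ − 1).
1/ε₁ + 1/ε₂ − 1 = 1/0.21 + 1/0.12 − 1 = 12.10.
T₁⁴ − T₂⁴ = 7.04×10^12 − 4.72×10^10 = 6.99×10^12 K⁴.
q = 5.67×10⁻⁸ × 6.99×10^12 / 12.10 = 32800 W/m².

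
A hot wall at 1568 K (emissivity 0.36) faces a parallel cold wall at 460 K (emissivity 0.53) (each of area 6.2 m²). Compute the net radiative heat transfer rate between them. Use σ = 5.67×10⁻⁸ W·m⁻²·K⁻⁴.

For two large parallel gray plates, q = σ(T₁⁴ − T₂⁴) / (1/ε₁ + 1/ε₂ − 1).
1/ε₁ + 1/ε₂ − 1 = 1/0.36 + 1/0.53 − 1 = 3.665.
T₁⁴ − T₂⁴ = 6.04×10^12 − 4.48×10^10 = 6.00×10^12 K⁴.
q = 5.67×10⁻⁸ × 6.00×10^12 / 3.665 = 92800 W/m².
Q = q·A = 92800 × 6.2 = 5.76×10^5 W.

Q ≈ 5.76×10^5 W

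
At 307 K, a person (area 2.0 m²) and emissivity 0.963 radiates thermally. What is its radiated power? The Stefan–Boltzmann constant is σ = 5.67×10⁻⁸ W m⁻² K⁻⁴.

P ≈ 970 W

Stefan–Boltzmann: P = εσAT⁴ = 0.963 × 5.67×10⁻⁸ × 2.00 × (307)⁴ = 0.963 × 5.67×10⁻⁸ × 2.00 × 8.88×10^9.
P = 970 W.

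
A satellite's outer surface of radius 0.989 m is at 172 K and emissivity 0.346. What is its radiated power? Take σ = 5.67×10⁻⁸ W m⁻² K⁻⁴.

A = 4πr² = 4π × (0.989)² = 12.3 m².
Stefan–Boltzmann: P = εσAT⁴ = 0.346 × 5.67×10⁻⁸ × 12.3 × (172)⁴ = 0.346 × 5.67×10⁻⁸ × 12.3 × 8.75×10^8.
P = 211 W.

P ≈ 211 W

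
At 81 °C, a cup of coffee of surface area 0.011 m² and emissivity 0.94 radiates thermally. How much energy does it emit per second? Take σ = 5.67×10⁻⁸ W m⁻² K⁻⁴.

P ≈ 9.21 W

81 °C = 354 K.
Stefan–Boltzmann: P = εσAT⁴ = 0.94 × 5.67×10⁻⁸ × 0.0110 × (354)⁴ = 0.94 × 5.67×10⁻⁸ × 0.0110 × 1.57×10^10.
P = 9.21 W.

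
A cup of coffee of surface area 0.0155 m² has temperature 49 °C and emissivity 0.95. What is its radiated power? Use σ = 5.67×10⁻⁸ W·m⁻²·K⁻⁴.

49 °C = 322 K.
Stefan–Boltzmann: P = εσAT⁴ = 0.95 × 5.67×10⁻⁸ × 0.0155 × (322)⁴ = 0.95 × 5.67×10⁻⁸ × 0.0155 × 1.08×10^10.
P = 8.98 W.

P ≈ 8.98 W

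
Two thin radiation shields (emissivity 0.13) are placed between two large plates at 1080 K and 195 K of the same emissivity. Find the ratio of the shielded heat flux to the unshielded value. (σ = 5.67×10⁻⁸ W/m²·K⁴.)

ratio ≈ 0.333

With N identical shields there are N+1 = 3 gaps in series, each with the same radiative resistance, so the flux falls to 1/(N+1) of its unshielded value.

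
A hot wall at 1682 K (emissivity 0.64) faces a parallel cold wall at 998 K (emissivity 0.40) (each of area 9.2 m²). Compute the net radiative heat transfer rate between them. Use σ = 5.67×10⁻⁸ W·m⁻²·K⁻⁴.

For two large parallel gray plates, q = σ(T₁⁴ − T₂⁴) / (1/ε₁ + 1/ε₂ − 1).
1/ε₁ + 1/ε₂ − 1 = 1/0.64 + 1/0.40 − 1 = 3.062.
T₁⁴ − T₂⁴ = 8.00×10^12 − 9.92×10^11 = 7.01×10^12 K⁴.
q = 5.67×10⁻⁸ × 7.01×10^12 / 3.062 = 1.30×10^5 W/m².
Q = q·A = 1.30×10^5 × 9.2 = 1.19×10^6 W.

Q ≈ 1.19×10^6 W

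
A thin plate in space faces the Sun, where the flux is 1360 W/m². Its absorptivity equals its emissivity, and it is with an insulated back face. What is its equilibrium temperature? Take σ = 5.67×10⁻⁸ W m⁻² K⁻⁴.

Absorbed flux αS = emitted flux εσT⁴ (one radiating face); with α = ε, T = (S/σ)^(1/4).
T = (1360 / 5.67×10⁻⁸)^(1/4) = (2.40×10^10)^(1/4).
T = 394 K.

T ≈ 394 K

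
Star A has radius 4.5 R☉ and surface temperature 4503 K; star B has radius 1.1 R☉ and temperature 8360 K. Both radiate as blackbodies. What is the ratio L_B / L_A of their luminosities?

L_B/L_A ≈ 0.710

L = 4πR²σT⁴ ∝ R²T⁴, so L_B/L_A = (1.1/4.5)² × (8360/4503)⁴ = 0.0598 × 11.9 = 0.710.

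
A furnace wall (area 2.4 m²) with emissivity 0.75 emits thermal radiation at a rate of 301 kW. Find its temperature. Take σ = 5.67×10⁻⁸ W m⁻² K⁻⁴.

T ≈ 1310 K

From P = εσAT⁴, T = (P / εσA)^(1/4) = (3.01×10^5 / (0.75 × 5.67×10⁻⁸ × 2.40))^(1/4).
T = (2.95×10^12)^(1/4) = 1310 K.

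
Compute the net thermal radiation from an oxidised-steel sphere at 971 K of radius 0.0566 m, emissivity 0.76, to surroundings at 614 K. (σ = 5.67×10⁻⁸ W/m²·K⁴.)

A = 4πr² = 4π × (0.0566)² = 0.0403 m².
Q = εσA(T⁴ − T_s⁴). T⁴ − T_s⁴ = (971)⁴ − (614)⁴ = 8.89×10^11 − 1.42×10^11 = 7.47×10^11 K⁴.
Q = 0.76 × 5.67×10⁻⁸ × 0.0403 × 7.47×10^11 = 1300 W.

Q ≈ 1300 W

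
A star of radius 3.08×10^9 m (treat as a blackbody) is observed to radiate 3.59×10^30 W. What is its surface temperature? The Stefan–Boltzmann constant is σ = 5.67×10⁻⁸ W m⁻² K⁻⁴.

T ≈ 27000 K

A = 4πr² = 4π × (3.08×10^9)² = 1.19×10^20 m².
From P = σAT⁴, T = (P / σA)^(1/4) = (3.59×10^30 / (5.67×10⁻⁸ × 1.19×10^20))^(1/4).
T = (5.31×10^17)^(1/4) = 27000 K.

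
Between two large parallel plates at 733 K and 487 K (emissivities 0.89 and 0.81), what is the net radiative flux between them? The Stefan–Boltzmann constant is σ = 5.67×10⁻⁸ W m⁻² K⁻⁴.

q ≈ 9700 W/m²

For two large parallel gray plates, q = σ(T₁⁴ − T₂⁴) / (1/ε₁ + 1/ε₂ − 1).
1/ε₁ + 1/ε₂ − 1 = 1/0.89 + 1/0.81 − 1 = 1.358.
T₁⁴ − T₂⁴ = 2.89×10^11 − 5.62×10^10 = 2.32×10^11 K⁴.
q = 5.67×10⁻⁸ × 2.32×10^11 / 1.358 = 9700 W/m².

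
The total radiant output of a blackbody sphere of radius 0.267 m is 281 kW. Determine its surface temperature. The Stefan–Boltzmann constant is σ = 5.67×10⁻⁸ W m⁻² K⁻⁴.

T ≈ 1530 K

A = 4πr² = 4π × (0.267)² = 0.896 m².
From P = σAT⁴, T = (P / σA)^(1/4) = (2.81×10^5 / (5.67×10⁻⁸ × 0.896))^(1/4).
T = (5.53×10^12)^(1/4) = 1530 K.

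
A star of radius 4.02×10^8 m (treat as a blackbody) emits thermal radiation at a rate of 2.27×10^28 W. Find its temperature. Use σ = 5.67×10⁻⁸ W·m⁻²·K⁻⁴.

T ≈ 21100 K

A = 4πr² = 4π × (4.02×10^8)² = 2.03×10^18 m².
From P = σAT⁴, T = (P / σA)^(1/4) = (2.27×10^28 / (5.67×10⁻⁸ × 2.03×10^18))^(1/4).
T = (1.97×10^17)^(1/4) = 21100 K.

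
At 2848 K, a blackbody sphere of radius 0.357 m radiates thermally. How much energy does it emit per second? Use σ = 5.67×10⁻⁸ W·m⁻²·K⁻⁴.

A = 4πr² = 4π × (0.357)² = 1.60 m².
P = σAT⁴ = 5.67×10⁻⁸ × 1.60 × (2848)⁴ = 5.67×10⁻⁸ × 1.60 × 6.58×10^13.
P = 5.97×10^6 W.

P ≈ 5.97×10^6 W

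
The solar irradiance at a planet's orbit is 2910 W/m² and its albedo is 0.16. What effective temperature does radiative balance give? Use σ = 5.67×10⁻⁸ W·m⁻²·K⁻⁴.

T ≈ 322 K

Power absorbed = (1−a)S·πR²; power emitted = 4πR²σT⁴. Equating and cancelling πR²:
T = ((1−a)S / 4σ)^(1/4) = (2440 / (4 × 5.67×10⁻⁸))^(1/4) = (1.08×10^10)^(1/4).
T = 322 K.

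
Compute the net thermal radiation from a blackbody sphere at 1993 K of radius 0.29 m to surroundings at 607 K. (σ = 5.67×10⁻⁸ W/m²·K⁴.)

Q ≈ 9.37×10^5 W

A = 4πr² = 4π × (0.29)² = 1.06 m².
Q = σA(T⁴ − T_s⁴). T⁴ − T_s⁴ = (1993)⁴ − (607)⁴ = 1.58×10^13 − 1.36×10^11 = 1.56×10^13 K⁴.
Q = 5.67×10⁻⁸ × 1.06 × 1.56×10^13 = 9.37×10^5 W.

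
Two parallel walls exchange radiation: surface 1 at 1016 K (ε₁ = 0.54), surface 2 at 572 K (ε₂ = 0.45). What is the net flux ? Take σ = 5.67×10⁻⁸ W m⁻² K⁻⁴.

q ≈ 17700 W/m²

For two large parallel gray plates, q = σ(T₁⁴ − T₂⁴) / (1/ε₁ + 1/ε₂ − 1).
1/ε₁ + 1/ε₂ − 1 = 1/0.54 + 1/0.45 − 1 = 3.074.
T₁⁴ − T₂⁴ = 1.07×10^12 − 1.07×10^11 = 9.59×10^11 K⁴.
q = 5.67×10⁻⁸ × 9.59×10^11 / 3.074 = 17700 W/m².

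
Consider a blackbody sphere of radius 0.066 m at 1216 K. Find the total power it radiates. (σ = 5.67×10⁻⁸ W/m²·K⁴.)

A = 4πr² = 4π × (0.066)² = 0.0547 m².
P = σAT⁴ = 5.67×10⁻⁸ × 0.0547 × (1216)⁴ = 5.67×10⁻⁸ × 0.0547 × 2.19×10^12.
P = 6790 W.

P ≈ 6790 W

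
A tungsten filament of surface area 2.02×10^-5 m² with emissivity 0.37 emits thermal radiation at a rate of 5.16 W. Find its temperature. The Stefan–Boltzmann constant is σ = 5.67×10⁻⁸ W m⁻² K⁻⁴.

T ≈ 1870 K

From P = εσAT⁴, T = (P / εσA)^(1/4) = (5.16 / (0.37 × 5.67×10⁻⁸ × 2.02×10^-5))^(1/4).
T = (1.22×10^13)^(1/4) = 1870 K.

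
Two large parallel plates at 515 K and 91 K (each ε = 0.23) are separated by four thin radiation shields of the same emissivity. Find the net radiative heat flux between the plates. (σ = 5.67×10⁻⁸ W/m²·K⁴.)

Each of the 5 gaps contributes resistance (2/ε − 1) = 2/0.23 − 1 = 7.696; total = 38.48.
q = σ(T₁⁴ − T₂⁴) / 38.48 = 5.67×10⁻⁸ × 7.03×10^10 / 38.48 = 104 W/m².

q ≈ 104 W/m²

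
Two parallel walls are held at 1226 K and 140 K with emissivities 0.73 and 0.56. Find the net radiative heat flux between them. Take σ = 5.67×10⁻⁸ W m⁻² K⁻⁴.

q ≈ 59400 W/m²

For two large parallel gray plates, q = σ(T₁⁴ − T₂⁴) / (1/ε₁ + 1/ε₂ − 1).
1/ε₁ + 1/ε₂ − 1 = 1/0.73 + 1/0.56 − 1 = 2.156.
T₁⁴ − T₂⁴ = 2.26×10^12 − 3.84×10^8 = 2.26×10^12 K⁴.
q = 5.67×10⁻⁸ × 2.26×10^12 / 2.156 = 59400 W/m².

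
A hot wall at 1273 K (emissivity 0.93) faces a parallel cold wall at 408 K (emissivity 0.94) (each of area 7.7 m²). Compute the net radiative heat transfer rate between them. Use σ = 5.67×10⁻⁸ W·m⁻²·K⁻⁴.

For two large parallel gray plates, q = σ(T₁⁴ − T₂⁴) / (1/ε₁ + 1/ε₂ − 1).
1/ε₁ + 1/ε₂ − 1 = 1/0.93 + 1/0.94 − 1 = 1.139.
T₁⁴ − T₂⁴ = 2.63×10^12 − 2.77×10^10 = 2.60×10^12 K⁴.
q = 5.67×10⁻⁸ × 2.60×10^12 / 1.139 = 1.29×10^5 W/m².
Q = q·A = 1.29×10^5 × 7.7 = 9.96×10^5 W.

Q ≈ 9.96×10^5 W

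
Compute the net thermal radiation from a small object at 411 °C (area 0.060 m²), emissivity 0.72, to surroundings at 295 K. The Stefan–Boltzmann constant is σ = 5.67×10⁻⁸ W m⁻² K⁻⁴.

Convert: 411 °C = 684 K.
Q = εσA(T⁴ − T_s⁴). T⁴ − T_s⁴ = (684)⁴ − (295)⁴ = 2.19×10^11 − 7.57×10^9 = 2.11×10^11 K⁴.
Q = 0.72 × 5.67×10⁻⁸ × 0.0600 × 2.11×10^11 = 518 W.

Q ≈ 518 W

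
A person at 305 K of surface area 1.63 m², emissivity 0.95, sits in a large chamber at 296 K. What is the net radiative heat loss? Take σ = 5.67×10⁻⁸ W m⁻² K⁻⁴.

Q ≈ 85.8 W

Q = εσA(T⁴ − T_s⁴). T⁴ − T_s⁴ = (305)⁴ − (296)⁴ = 8.65×10^9 − 7.68×10^9 = 9.77×10^8 K⁴.
Q = 0.95 × 5.67×10⁻⁸ × 1.63 × 9.77×10^8 = 85.8 W.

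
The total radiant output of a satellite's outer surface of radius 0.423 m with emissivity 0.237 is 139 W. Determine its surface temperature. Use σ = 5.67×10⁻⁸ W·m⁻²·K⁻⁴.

A = 4πr² = 4π × (0.423)² = 2.25 m².
From P = εσAT⁴, T = (P / εσA)^(1/4) = (139 / (0.237 × 5.67×10⁻⁸ × 2.25))^(1/4).
T = (4.60×10^9)^(1/4) = 260 K.

T ≈ 260 K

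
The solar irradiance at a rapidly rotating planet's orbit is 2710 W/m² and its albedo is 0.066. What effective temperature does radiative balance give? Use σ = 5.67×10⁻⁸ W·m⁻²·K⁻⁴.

Power absorbed = (1−a)S·πR²; power emitted = 4πR²σT⁴. Equating and cancelling πR²:
T = ((1−a)S / 4σ)^(1/4) = (2530 / (4 × 5.67×10⁻⁸))^(1/4) = (1.12×10^10)^(1/4).
T = 325 K.

T ≈ 325 K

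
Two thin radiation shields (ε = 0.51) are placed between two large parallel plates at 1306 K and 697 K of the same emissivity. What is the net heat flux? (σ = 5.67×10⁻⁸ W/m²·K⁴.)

Each of the 3 gaps contributes resistance (2/ε − 1) = 2/0.51 − 1 = 2.922; total = 8.765.
q = σ(T₁⁴ − T₂⁴) / 8.765 = 5.67×10⁻⁸ × 2.67×10^12 / 8.765 = 17300 W/m².

q ≈ 17300 W/m²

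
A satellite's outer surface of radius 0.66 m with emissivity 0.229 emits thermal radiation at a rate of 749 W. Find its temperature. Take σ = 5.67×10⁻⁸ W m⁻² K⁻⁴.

A = 4πr² = 4π × (0.66)² = 5.47 m².
From P = εσAT⁴, T = (P / εσA)^(1/4) = (749 / (0.229 × 5.67×10⁻⁸ × 5.47))^(1/4).
T = (1.05×10^10)^(1/4) = 320 K.

T ≈ 320 K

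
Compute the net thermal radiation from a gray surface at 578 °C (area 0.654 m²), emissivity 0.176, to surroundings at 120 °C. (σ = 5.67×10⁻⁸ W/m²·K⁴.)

Q ≈ 3270 W

Convert: 578 °C = 851 K; 120 °C = 393 K.
Q = εσA(T⁴ − T_s⁴). T⁴ − T_s⁴ = (851)⁴ − (393)⁴ = 5.24×10^11 − 2.39×10^10 = 5.01×10^11 K⁴.
Q = 0.176 × 5.67×10⁻⁸ × 0.654 × 5.01×10^11 = 3270 W.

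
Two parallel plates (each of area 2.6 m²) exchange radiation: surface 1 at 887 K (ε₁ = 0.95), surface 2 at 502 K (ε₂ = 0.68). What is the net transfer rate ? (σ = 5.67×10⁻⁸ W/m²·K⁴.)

For two large parallel gray plates, q = σ(T₁⁴ − T₂⁴) / (1/ε₁ + 1/ε₂ − 1).
1/ε₁ + 1/ε₂ − 1 = 1/0.95 + 1/0.68 − 1 = 1.523.
T₁⁴ − T₂⁴ = 6.19×10^11 − 6.35×10^10 = 5.55×10^11 K⁴.
q = 5.67×10⁻⁸ × 5.55×10^11 / 1.523 = 20700 W/m².
Q = q·A = 20700 × 2.6 = 53800 W.

Q ≈ 53800 W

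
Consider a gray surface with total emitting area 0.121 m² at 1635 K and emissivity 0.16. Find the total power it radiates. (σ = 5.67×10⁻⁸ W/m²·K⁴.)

Stefan–Boltzmann: P = εσAT⁴ = 0.16 × 5.67×10⁻⁸ × 0.121 × (1635)⁴ = 0.16 × 5.67×10⁻⁸ × 0.121 × 7.15×10^12.
P = 7840 W.

P ≈ 7840 W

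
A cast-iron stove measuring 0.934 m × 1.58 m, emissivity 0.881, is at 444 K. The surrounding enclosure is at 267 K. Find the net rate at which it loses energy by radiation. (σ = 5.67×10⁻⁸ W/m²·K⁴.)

Q ≈ 2490 W

A = 0.934 × 1.58 = 1.48 m².
Q = εσA(T⁴ − T_s⁴). T⁴ − T_s⁴ = (444)⁴ − (267)⁴ = 3.89×10^10 − 5.08×10^9 = 3.38×10^10 K⁴.
Q = 0.881 × 5.67×10⁻⁸ × 1.48 × 3.38×10^10 = 2490 W.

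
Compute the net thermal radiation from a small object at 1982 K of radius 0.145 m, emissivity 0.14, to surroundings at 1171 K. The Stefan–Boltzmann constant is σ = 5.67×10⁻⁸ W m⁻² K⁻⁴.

A = 4πr² = 4π × (0.145)² = 0.264 m².
Q = εσA(T⁴ − T_s⁴). T⁴ − T_s⁴ = (1982)⁴ − (1171)⁴ = 1.54×10^13 − 1.88×10^12 = 1.36×10^13 K⁴.
Q = 0.14 × 5.67×10⁻⁸ × 0.264 × 1.36×10^13 = 28400 W.

Q ≈ 28400 W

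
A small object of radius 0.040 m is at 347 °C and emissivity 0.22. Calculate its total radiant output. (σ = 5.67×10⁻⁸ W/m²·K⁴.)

A = 4πr² = 4π × (0.040)² = 0.0201 m².
347 °C = 620 K.
P = εσAT⁴ = 0.22 × 5.67×10⁻⁸ × 0.0201 × (620)⁴ = 0.22 × 5.67×10⁻⁸ × 0.0201 × 1.48×10^11.
P = 37.1 W.

P ≈ 37.1 W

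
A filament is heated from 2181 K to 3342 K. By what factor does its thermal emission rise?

P ∝ T⁴, so the ratio is (3342/2181)⁴ = (1.532)⁴ = 5.51.

ratio ≈ 5.51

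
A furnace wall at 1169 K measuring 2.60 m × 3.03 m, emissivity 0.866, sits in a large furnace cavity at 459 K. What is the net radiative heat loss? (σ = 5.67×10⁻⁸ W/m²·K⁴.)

Q ≈ 7.05×10^5 W

A = 2.60 × 3.03 = 7.88 m².
Q = εσA(T⁴ − T_s⁴). T⁴ − T_s⁴ = (1169)⁴ − (459)⁴ = 1.87×10^12 − 4.44×10^10 = 1.82×10^12 K⁴.
Q = 0.866 × 5.67×10⁻⁸ × 7.88 × 1.82×10^12 = 7.05×10^5 W.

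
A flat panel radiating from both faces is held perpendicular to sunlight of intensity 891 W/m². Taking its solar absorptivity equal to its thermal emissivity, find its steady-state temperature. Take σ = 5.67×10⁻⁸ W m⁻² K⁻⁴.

T ≈ 298 K

Absorbed flux αS = emitted flux 2εσT⁴ per unit area; with α = ε this gives T = (S/2σ)^(1/4).
T = (891 / (2 × 5.67×10⁻⁸))^(1/4) = (7.86×10^9)^(1/4).
T = 298 K.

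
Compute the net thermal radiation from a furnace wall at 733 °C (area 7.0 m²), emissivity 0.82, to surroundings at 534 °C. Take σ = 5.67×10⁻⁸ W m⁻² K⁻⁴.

Convert: 733 °C = 1006 K; 534 °C = 807 K.
Q = εσA(T⁴ − T_s⁴). T⁴ − T_s⁴ = (1006)⁴ − (807)⁴ = 1.02×10^12 − 4.24×10^11 = 6.00×10^11 K⁴.
Q = 0.82 × 5.67×10⁻⁸ × 7.00 × 6.00×10^11 = 1.95×10^5 W.

Q ≈ 1.95×10^5 W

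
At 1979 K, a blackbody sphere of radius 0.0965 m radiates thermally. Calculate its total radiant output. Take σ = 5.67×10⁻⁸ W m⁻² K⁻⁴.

P ≈ 1.02×10^5 W

A = 4πr² = 4π × (0.0965)² = 0.117 m².
P = σAT⁴ = 5.67×10⁻⁸ × 0.117 × (1979)⁴ = 5.67×10⁻⁸ × 0.117 × 1.53×10^13.
P = 1.02×10^5 W.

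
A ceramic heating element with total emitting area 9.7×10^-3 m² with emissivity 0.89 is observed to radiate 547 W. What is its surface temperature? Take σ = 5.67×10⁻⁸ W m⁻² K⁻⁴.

From P = εσAT⁴, T = (P / εσA)^(1/4) = (547 / (0.89 × 5.67×10⁻⁸ × 9.70×10^-3))^(1/4).
T = (1.12×10^12)^(1/4) = 1030 K.

T ≈ 1030 K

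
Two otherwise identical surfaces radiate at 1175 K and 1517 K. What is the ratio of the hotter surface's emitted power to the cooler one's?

P ∝ T⁴, so the ratio is (1517/1175)⁴ = (1.291)⁴ = 2.78.

ratio ≈ 2.78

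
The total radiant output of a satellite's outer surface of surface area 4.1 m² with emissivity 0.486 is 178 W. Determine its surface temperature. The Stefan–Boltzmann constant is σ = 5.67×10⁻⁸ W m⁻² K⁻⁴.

T ≈ 199 K

From P = εσAT⁴, T = (P / εσA)^(1/4) = (178 / (0.486 × 5.67×10⁻⁸ × 4.10))^(1/4).
T = (1.58×10^9)^(1/4) = 199 K.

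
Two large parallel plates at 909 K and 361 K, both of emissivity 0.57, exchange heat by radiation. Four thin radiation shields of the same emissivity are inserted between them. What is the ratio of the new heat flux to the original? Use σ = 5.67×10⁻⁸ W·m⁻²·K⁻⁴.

With N identical shields there are N+1 = 5 gaps in series, each with the same radiative resistance, so the flux falls to 1/(N+1) of its unshielded value.

ratio ≈ 0.200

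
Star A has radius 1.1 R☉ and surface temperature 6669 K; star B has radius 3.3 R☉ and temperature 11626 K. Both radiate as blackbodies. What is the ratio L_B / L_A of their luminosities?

L = 4πR²σT⁴ ∝ R²T⁴, so L_B/L_A = (3.3/1.1)² × (11626/6669)⁴ = 9.00 × 9.24 = 83.1.

L_B/L_A ≈ 83.1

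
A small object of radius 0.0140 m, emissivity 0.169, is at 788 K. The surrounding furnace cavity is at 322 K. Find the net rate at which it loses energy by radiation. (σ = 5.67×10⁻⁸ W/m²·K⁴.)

A = 4πr² = 4π × (0.0140)² = 2.46×10^-3 m².
Q = εσA(T⁴ − T_s⁴). T⁴ − T_s⁴ = (788)⁴ − (322)⁴ = 3.86×10^11 − 1.08×10^10 = 3.75×10^11 K⁴.
Q = 0.169 × 5.67×10⁻⁸ × 2.46×10^-3 × 3.75×10^11 = 8.85 W.

Q ≈ 8.85 W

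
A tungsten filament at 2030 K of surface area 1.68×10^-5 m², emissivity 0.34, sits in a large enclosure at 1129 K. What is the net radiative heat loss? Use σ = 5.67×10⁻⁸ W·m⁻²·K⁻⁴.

Q ≈ 4.97 W

Q = εσA(T⁴ − T_s⁴). T⁴ − T_s⁴ = (2030)⁴ − (1129)⁴ = 1.70×10^13 − 1.62×10^12 = 1.54×10^13 K⁴.
Q = 0.34 × 5.67×10⁻⁸ × 1.68×10^-5 × 1.54×10^13 = 4.97 W.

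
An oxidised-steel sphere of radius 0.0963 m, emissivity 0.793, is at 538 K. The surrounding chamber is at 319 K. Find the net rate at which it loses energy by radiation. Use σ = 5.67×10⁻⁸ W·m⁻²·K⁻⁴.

A = 4πr² = 4π × (0.0963)² = 0.117 m².
Q = εσA(T⁴ − T_s⁴). T⁴ − T_s⁴ = (538)⁴ − (319)⁴ = 8.38×10^10 − 1.04×10^10 = 7.34×10^10 K⁴.
Q = 0.793 × 5.67×10⁻⁸ × 0.117 × 7.34×10^10 = 385 W.

Q ≈ 385 W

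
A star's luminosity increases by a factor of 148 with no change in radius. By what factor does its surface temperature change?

factor ≈ 3.49

P ∝ T⁴ ⇒ T ∝ P^(1/4), so T scales by (148)^(1/4) = 3.49.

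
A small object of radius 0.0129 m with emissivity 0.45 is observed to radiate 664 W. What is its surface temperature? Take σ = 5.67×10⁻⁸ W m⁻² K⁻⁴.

T ≈ 1880 K

A = 4πr² = 4π × (0.0129)² = 2.09×10^-3 m².
From P = εσAT⁴, T = (P / εσA)^(1/4) = (664 / (0.45 × 5.67×10⁻⁸ × 2.09×10^-3))^(1/4).
T = (1.24×10^13)^(1/4) = 1880 K.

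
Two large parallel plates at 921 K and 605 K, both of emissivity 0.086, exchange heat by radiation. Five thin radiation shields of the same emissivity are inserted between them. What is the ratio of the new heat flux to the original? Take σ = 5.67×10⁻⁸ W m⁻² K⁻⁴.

With N identical shields there are N+1 = 6 gaps in series, each with the same radiative resistance, so the flux falls to 1/(N+1) of its unshielded value.

ratio ≈ 0.167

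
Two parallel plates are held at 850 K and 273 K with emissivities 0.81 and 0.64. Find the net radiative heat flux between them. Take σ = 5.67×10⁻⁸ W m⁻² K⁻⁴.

q ≈ 16300 W/m²

For two large parallel gray plates, q = σ(T₁⁴ − T₂⁴) / (1/ε₁ + 1/ε₂ − 1).
1/ε₁ + 1/ε₂ − 1 = 1/0.81 + 1/0.64 − 1 = 1.797.
T₁⁴ − T₂⁴ = 5.22×10^11 − 5.55×10^9 = 5.16×10^11 K⁴.
q = 5.67×10⁻⁸ × 5.16×10^11 / 1.797 = 16300 W/m².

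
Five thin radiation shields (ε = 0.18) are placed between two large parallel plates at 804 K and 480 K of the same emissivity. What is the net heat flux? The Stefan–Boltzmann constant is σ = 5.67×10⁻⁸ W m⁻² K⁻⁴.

Each of the 6 gaps contributes resistance (2/ε − 1) = 2/0.18 − 1 = 10.11; total = 60.67.
q = σ(T₁⁴ − T₂⁴) / 60.67 = 5.67×10⁻⁸ × 3.65×10^11 / 60.67 = 341 W/m².

q ≈ 341 W/m²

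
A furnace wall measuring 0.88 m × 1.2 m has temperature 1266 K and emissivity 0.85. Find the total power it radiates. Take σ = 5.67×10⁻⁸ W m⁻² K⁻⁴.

A = 0.88 × 1.2 = 1.06 m².
Stefan–Boltzmann: P = εσAT⁴ = 0.85 × 5.67×10⁻⁸ × 1.06 × (1266)⁴ = 0.85 × 5.67×10⁻⁸ × 1.06 × 2.57×10^12.
P = 1.31×10^5 W.

P ≈ 1.31×10^5 W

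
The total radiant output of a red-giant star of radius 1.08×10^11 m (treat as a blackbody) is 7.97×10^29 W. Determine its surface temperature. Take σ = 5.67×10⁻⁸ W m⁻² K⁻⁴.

A = 4πr² = 4π × (1.08×10^11)² = 1.47×10^23 m².
From P = σAT⁴, T = (P / σA)^(1/4) = (7.97×10^29 / (5.67×10⁻⁸ × 1.47×10^23))^(1/4).
T = (9.59×10^13)^(1/4) = 3130 K.

T ≈ 3130 K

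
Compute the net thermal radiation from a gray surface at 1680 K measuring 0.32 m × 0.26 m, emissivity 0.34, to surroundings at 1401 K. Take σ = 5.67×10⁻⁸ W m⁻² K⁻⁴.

A = 0.32 × 0.26 = 0.0832 m².
Q = εσA(T⁴ − T_s⁴). T⁴ − T_s⁴ = (1680)⁴ − (1401)⁴ = 7.97×10^12 − 3.85×10^12 = 4.11×10^12 K⁴.
Q = 0.34 × 5.67×10⁻⁸ × 0.0832 × 4.11×10^12 = 6600 W.

Q ≈ 6600 W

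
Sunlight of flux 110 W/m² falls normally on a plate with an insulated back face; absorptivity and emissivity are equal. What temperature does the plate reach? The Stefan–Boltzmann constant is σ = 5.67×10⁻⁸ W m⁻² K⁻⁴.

T ≈ 210 K

Absorbed flux αS = emitted flux εσT⁴ (one radiating face); with α = ε, T = (S/σ)^(1/4).
T = (110 / 5.67×10⁻⁸)^(1/4) = (1.94×10^9)^(1/4).
T = 210 K.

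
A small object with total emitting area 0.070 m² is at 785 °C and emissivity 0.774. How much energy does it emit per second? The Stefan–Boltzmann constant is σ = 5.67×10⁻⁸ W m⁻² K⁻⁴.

785 °C = 1058 K.
Stefan–Boltzmann: P = εσAT⁴ = 0.774 × 5.67×10⁻⁸ × 0.0700 × (1058)⁴ = 0.774 × 5.67×10⁻⁸ × 0.0700 × 1.25×10^12.
P = 3850 W.

P ≈ 3850 W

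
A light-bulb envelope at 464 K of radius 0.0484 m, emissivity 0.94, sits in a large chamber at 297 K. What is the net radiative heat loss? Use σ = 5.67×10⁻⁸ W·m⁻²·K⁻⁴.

Q ≈ 60.5 W

A = 4πr² = 4π × (0.0484)² = 0.0294 m².
Q = εσA(T⁴ − T_s⁴). T⁴ − T_s⁴ = (464)⁴ − (297)⁴ = 4.64×10^10 − 7.78×10^9 = 3.86×10^10 K⁴.
Q = 0.94 × 5.67×10⁻⁸ × 0.0294 × 3.86×10^10 = 60.5 W.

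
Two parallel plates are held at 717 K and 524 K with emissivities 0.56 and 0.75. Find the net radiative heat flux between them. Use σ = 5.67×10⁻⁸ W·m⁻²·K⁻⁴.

For two large parallel gray plates, q = σ(T₁⁴ − T₂⁴) / (1/ε₁ + 1/ε₂ − 1).
1/ε₁ + 1/ε₂ − 1 = 1/0.56 + 1/0.75 − 1 = 2.119.
T₁⁴ − T₂⁴ = 2.64×10^11 − 7.54×10^10 = 1.89×10^11 K⁴.
q = 5.67×10⁻⁸ × 1.89×10^11 / 2.119 = 5050 W/m².

q ≈ 5050 W/m²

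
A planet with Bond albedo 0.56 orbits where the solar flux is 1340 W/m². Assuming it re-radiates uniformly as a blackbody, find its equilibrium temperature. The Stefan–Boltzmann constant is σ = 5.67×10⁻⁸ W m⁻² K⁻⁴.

T ≈ 226 K

Power absorbed = (1−a)S·πR²; power emitted = 4πR²σT⁴. Equating and cancelling πR²:
T = ((1−a)S / 4σ)^(1/4) = (590 / (4 × 5.67×10⁻⁸))^(1/4) = (2.60×10^9)^(1/4).
T = 226 K.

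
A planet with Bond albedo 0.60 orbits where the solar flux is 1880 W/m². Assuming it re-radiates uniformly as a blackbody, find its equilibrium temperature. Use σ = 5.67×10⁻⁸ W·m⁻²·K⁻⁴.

Power absorbed = (1−a)S·πR²; power emitted = 4πR²σT⁴. Equating and cancelling πR²:
T = ((1−a)S / 4σ)^(1/4) = (752 / (4 × 5.67×10⁻⁸))^(1/4) = (3.32×10^9)^(1/4).
T = 240 K.

T ≈ 240 K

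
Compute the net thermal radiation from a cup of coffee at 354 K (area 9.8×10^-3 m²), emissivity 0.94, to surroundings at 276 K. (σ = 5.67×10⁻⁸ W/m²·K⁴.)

Q ≈ 5.17 W

Q = εσA(T⁴ − T_s⁴). T⁴ − T_s⁴ = (354)⁴ − (276)⁴ = 1.57×10^10 − 5.80×10^9 = 9.90×10^9 K⁴.
Q = 0.94 × 5.67×10⁻⁸ × 9.80×10^-3 × 9.90×10^9 = 5.17 W.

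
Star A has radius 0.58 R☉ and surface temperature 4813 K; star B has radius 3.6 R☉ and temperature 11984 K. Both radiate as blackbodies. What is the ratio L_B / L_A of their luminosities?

L = 4πR²σT⁴ ∝ R²T⁴, so L_B/L_A = (3.6/0.58)² × (11984/4813)⁴ = 38.5 × 38.4 = 1480.

L_B/L_A ≈ 1480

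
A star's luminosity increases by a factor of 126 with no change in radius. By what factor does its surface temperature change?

P ∝ T⁴ ⇒ T ∝ P^(1/4), so T scales by (126)^(1/4) = 3.35.

factor ≈ 3.35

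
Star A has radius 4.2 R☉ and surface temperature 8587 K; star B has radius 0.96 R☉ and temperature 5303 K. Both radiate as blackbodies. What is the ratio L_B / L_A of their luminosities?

L = 4πR²σT⁴ ∝ R²T⁴, so L_B/L_A = (0.96/4.2)² × (5303/8587)⁴ = 0.0522 × 0.145 = 7.60×10^-3.

L_B/L_A ≈ 7.60×10^-3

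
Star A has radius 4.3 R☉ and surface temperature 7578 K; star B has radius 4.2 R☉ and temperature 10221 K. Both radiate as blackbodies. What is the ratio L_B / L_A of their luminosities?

L = 4πR²σT⁴ ∝ R²T⁴, so L_B/L_A = (4.2/4.3)² × (10221/7578)⁴ = 0.954 × 3.31 = 3.16.

L_B/L_A ≈ 3.16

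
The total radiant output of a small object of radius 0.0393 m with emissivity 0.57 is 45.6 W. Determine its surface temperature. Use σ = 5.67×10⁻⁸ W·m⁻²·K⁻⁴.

T ≈ 519 K

A = 4πr² = 4π × (0.0393)² = 0.0194 m².
From P = εσAT⁴, T = (P / εσA)^(1/4) = (45.6 / (0.57 × 5.67×10⁻⁸ × 0.0194))^(1/4).
T = (7.27×10^10)^(1/4) = 519 K.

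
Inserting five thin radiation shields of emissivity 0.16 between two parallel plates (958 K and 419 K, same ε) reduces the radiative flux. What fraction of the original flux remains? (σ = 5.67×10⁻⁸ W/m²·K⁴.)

With N identical shields there are N+1 = 6 gaps in series, each with the same radiative resistance, so the flux falls to 1/(N+1) of its unshielded value.

ratio ≈ 0.167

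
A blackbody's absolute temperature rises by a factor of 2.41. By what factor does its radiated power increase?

P ∝ T⁴, so the power scales as (2.41)⁴ = 33.7.

factor ≈ 33.7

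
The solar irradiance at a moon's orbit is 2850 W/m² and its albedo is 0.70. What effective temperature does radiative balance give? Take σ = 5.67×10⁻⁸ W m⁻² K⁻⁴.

T ≈ 248 K

Power absorbed = (1−a)S·πR²; power emitted = 4πR²σT⁴. Equating and cancelling πR²:
T = ((1−a)S / 4σ)^(1/4) = (855 / (4 × 5.67×10⁻⁸))^(1/4) = (3.77×10^9)^(1/4).
T = 248 K.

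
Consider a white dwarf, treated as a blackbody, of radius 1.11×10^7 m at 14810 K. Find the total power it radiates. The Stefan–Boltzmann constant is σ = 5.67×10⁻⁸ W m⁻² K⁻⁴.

P ≈ 4.22×10^24 W

A = 4πr² = 4π × (1.11×10^7)² = 1.55×10^15 m².
P = σAT⁴ = 5.67×10⁻⁸ × 1.55×10^15 × (14810)⁴ = 5.67×10⁻⁸ × 1.55×10^15 × 4.81×10^16.
P = 4.22×10^24 W.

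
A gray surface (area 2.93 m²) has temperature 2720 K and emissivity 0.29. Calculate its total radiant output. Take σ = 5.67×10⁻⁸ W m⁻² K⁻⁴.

P = εσAT⁴ = 0.29 × 5.67×10⁻⁸ × 2.93 × (2720)⁴ = 0.29 × 5.67×10⁻⁸ × 2.93 × 5.47×10^13.
P = 2.64×10^6 W.

P ≈ 2.64×10^6 W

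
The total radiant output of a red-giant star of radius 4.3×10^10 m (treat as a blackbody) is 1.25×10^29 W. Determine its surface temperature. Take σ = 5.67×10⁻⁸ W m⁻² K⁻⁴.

A = 4πr² = 4π × (4.3×10^10)² = 2.32×10^22 m².
From P = σAT⁴, T = (P / σA)^(1/4) = (1.25×10^29 / (5.67×10⁻⁸ × 2.32×10^22))^(1/4).
T = (9.49×10^13)^(1/4) = 3120 K.

T ≈ 3120 K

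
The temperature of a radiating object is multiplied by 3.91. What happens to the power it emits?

P ∝ T⁴, so the power scales as (3.91)⁴ = 234.

factor ≈ 234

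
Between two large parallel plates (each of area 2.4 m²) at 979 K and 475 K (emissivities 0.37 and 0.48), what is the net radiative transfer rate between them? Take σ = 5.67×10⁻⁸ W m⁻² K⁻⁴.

Q ≈ 31200 W

For two large parallel gray plates, q = σ(T₁⁴ − T₂⁴) / (1/ε₁ + 1/ε₂ − 1).
1/ε₁ + 1/ε₂ − 1 = 1/0.37 + 1/0.48 − 1 = 3.786.
T₁⁴ − T₂⁴ = 9.19×10^11 − 5.09×10^10 = 8.68×10^11 K⁴.
q = 5.67×10⁻⁸ × 8.68×10^11 / 3.786 = 13000 W/m².
Q = q·A = 13000 × 2.4 = 31200 W.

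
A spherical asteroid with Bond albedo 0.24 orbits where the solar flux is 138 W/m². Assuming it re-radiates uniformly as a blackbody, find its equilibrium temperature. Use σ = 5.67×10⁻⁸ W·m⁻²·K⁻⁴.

Power absorbed = (1−a)S·πR²; power emitted = 4πR²σT⁴. Equating and cancelling πR²:
T = ((1−a)S / 4σ)^(1/4) = (105 / (4 × 5.67×10⁻⁸))^(1/4) = (4.62×10^8)^(1/4).
T = 147 K.

T ≈ 147 K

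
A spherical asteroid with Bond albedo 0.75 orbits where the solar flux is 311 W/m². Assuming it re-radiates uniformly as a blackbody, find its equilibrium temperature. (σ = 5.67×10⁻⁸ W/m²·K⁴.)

Power absorbed = (1−a)S·πR²; power emitted = 4πR²σT⁴. Equating and cancelling πR²:
T = ((1−a)S / 4σ)^(1/4) = (77.8 / (4 × 5.67×10⁻⁸))^(1/4) = (3.43×10^8)^(1/4).
T = 136 K.

T ≈ 136 K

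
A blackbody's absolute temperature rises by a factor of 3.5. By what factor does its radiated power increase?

factor ≈ 150

P ∝ T⁴, so the power scales as (3.5)⁴ = 150.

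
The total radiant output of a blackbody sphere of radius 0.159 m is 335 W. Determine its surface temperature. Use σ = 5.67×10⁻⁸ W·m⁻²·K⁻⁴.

T ≈ 369 K

A = 4πr² = 4π × (0.159)² = 0.318 m².
From P = σAT⁴, T = (P / σA)^(1/4) = (335 / (5.67×10⁻⁸ × 0.318))^(1/4).
T = (1.86×10^10)^(1/4) = 369 K.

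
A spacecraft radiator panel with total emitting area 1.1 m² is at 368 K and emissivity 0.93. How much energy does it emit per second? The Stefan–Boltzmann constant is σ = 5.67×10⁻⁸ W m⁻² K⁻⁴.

P = εσAT⁴ = 0.93 × 5.67×10⁻⁸ × 1.10 × (368)⁴ = 0.93 × 5.67×10⁻⁸ × 1.10 × 1.83×10^10.
P = 1060 W.

P ≈ 1060 W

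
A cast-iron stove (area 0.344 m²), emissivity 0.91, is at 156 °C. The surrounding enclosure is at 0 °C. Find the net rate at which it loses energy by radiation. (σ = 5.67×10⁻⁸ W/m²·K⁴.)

Convert: 156 °C = 429 K; 0 °C = 273 K.
Q = εσA(T⁴ − T_s⁴). T⁴ − T_s⁴ = (429)⁴ − (273)⁴ = 3.39×10^10 − 5.55×10^9 = 2.83×10^10 K⁴.
Q = 0.91 × 5.67×10⁻⁸ × 0.344 × 2.83×10^10 = 503 W.

Q ≈ 503 W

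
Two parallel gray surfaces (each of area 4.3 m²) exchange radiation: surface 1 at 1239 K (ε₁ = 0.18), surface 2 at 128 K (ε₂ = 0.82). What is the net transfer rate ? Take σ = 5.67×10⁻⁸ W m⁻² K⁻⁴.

Q ≈ 99500 W

For two large parallel gray plates, q = σ(T₁⁴ − T₂⁴) / (1/ε₁ + 1/ε₂ − 1).
1/ε₁ + 1/ε₂ − 1 = 1/0.18 + 1/0.82 − 1 = 5.775.
T₁⁴ − T₂⁴ = 2.36×10^12 − 2.68×10^8 = 2.36×10^12 K⁴.
q = 5.67×10⁻⁸ × 2.36×10^12 / 5.775 = 23100 W/m².
Q = q·A = 23100 × 4.3 = 99500 W.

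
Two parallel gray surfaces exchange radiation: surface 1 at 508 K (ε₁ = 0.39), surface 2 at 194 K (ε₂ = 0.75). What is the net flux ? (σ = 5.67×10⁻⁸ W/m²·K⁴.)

For two large parallel gray plates, q = σ(T₁⁴ − T₂⁴) / (1/ε₁ + 1/ε₂ − 1).
1/ε₁ + 1/ε₂ − 1 = 1/0.39 + 1/0.75 − 1 = 2.897.
T₁⁴ − T₂⁴ = 6.66×10^10 − 1.42×10^9 = 6.52×10^10 K⁴.
q = 5.67×10⁻⁸ × 6.52×10^10 / 2.897 = 1280 W/m².

q ≈ 1280 W/m²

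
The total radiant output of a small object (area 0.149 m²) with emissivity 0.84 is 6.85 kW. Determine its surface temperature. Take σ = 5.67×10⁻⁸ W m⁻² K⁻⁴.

From P = εσAT⁴, T = (P / εσA)^(1/4) = (6850 / (0.84 × 5.67×10⁻⁸ × 0.149))^(1/4).
T = (9.65×10^11)^(1/4) = 991 K.

T ≈ 991 K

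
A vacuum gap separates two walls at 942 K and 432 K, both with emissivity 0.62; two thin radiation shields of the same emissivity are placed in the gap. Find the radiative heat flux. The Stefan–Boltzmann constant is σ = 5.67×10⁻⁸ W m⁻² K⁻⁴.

Each of the 3 gaps contributes resistance (2/ε − 1) = 2/0.62 − 1 = 2.226; total = 6.677.
q = σ(T₁⁴ − T₂⁴) / 6.677 = 5.67×10⁻⁸ × 7.53×10^11 / 6.677 = 6390 W/m².

q ≈ 6390 W/m²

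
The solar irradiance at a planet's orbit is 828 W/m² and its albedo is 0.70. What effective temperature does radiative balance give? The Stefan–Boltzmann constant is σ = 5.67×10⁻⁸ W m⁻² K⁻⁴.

T ≈ 182 K

Power absorbed = (1−a)S·πR²; power emitted = 4πR²σT⁴. Equating and cancelling πR²:
T = ((1−a)S / 4σ)^(1/4) = (248 / (4 × 5.67×10⁻⁸))^(1/4) = (1.10×10^9)^(1/4).
T = 182 K.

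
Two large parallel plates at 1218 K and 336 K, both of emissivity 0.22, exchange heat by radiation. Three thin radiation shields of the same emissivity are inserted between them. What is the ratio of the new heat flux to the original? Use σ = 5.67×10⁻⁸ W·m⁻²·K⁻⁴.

ratio ≈ 0.250

With N identical shields there are N+1 = 4 gaps in series, each with the same radiative resistance, so the flux falls to 1/(N+1) of its unshielded value.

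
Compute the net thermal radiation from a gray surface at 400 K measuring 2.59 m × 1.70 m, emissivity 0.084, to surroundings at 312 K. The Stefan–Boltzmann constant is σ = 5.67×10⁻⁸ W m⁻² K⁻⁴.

Q ≈ 338 W

A = 2.59 × 1.70 = 4.40 m².
Q = εσA(T⁴ − T_s⁴). T⁴ − T_s⁴ = (400)⁴ − (312)⁴ = 2.56×10^10 − 9.48×10^9 = 1.61×10^10 K⁴.
Q = 0.084 × 5.67×10⁻⁸ × 4.40 × 1.61×10^10 = 338 W.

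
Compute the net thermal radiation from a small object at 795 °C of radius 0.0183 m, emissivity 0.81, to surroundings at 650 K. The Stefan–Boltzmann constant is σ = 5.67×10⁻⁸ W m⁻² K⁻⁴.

A = 4πr² = 4π × (0.0183)² = 4.21×10^-3 m².
Convert: 795 °C = 1068 K.
Q = εσA(T⁴ − T_s⁴). T⁴ − T_s⁴ = (1068)⁴ − (650)⁴ = 1.30×10^12 − 1.79×10^11 = 1.12×10^12 K⁴.
Q = 0.81 × 5.67×10⁻⁸ × 4.21×10^-3 × 1.12×10^12 = 217 W.

Q ≈ 217 W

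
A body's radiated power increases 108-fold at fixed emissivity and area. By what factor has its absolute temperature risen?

factor ≈ 3.22

P ∝ T⁴ ⇒ T ∝ P^(1/4), so T scales by (108)^(1/4) = 3.22.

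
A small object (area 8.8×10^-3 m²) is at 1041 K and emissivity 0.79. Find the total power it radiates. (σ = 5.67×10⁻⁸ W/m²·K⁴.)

P ≈ 463 W

P = εσAT⁴ = 0.79 × 5.67×10⁻⁸ × 8.80×10^-3 × (1041)⁴ = 0.79 × 5.67×10⁻⁸ × 8.80×10^-3 × 1.17×10^12.
P = 463 W.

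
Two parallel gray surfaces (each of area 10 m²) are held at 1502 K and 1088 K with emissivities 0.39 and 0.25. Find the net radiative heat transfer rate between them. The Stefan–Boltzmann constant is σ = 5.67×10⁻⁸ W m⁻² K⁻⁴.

For two large parallel gray plates, q = σ(T₁⁴ − T₂⁴) / (1/ε₁ + 1/ε₂ − 1).
1/ε₁ + 1/ε₂ − 1 = 1/0.39 + 1/0.25 − 1 = 5.564.
T₁⁴ − T₂⁴ = 5.09×10^12 − 1.40×10^12 = 3.69×10^12 K⁴.
q = 5.67×10⁻⁸ × 3.69×10^12 / 5.564 = 37600 W/m².
Q = q·A = 37600 × 10 = 3.76×10^5 W.

Q ≈ 3.76×10^5 W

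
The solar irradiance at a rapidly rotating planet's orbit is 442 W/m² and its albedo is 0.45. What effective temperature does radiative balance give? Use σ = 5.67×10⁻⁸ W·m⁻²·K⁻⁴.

Power absorbed = (1−a)S·πR²; power emitted = 4πR²σT⁴. Equating and cancelling πR²:
T = ((1−a)S / 4σ)^(1/4) = (243 / (4 × 5.67×10⁻⁸))^(1/4) = (1.07×10^9)^(1/4).
T = 181 K.

T ≈ 181 K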